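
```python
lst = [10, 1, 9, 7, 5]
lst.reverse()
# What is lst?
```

[5, 7, 9, 1, 10]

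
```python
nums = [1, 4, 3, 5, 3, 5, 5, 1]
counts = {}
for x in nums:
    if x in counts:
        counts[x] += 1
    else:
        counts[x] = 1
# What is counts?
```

Initial: counts = {}, nums = [1, 4, 3, 5, 3, 5, 5, 1]
See 1: counts = {1: 1}
See 4: counts = {1: 1, 4: 1}
See 3: counts = {1: 1, 4: 1, 3: 1}
See 5: counts = {1: 1, 4: 1, 3: 1, 5: 1}
See 3: counts = {1: 1, 4: 1, 3: 2, 5: 1}
See 5: counts = {1: 1, 4: 1, 3: 2, 5: 2}
See 5: counts = {1: 1, 4: 1, 3: 2, 5: 3}
See 1: counts = {1: 2, 4: 1, 3: 2, 5: 3}

{1: 2, 4: 1, 3: 2, 5: 3}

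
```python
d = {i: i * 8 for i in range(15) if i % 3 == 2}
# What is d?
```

{2: 16, 5: 40, 8: 64, 11: 88, 14: 112}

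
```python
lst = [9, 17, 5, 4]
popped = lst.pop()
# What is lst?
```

[9, 17, 5]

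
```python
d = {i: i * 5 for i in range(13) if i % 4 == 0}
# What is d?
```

{0: 0, 4: 20, 8: 40, 12: 60}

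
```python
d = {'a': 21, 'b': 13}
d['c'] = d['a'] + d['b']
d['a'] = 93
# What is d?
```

After line 1: d = {'a': 21, 'b': 13}
After line 2 (d['c'] = 21 + 13): d = {'a': 21, 'b': 13, 'c': 34}
After line 3: d = {'a': 93, 'b': 13, 'c': 34}

{'a': 93, 'b': 13, 'c': 34}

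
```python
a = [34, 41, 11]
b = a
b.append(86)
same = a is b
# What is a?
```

After line 1: a = [34, 41, 11]
After line 2 (b = a is an alias, same object): a = [34, 41, 11], b = [34, 41, 11]
After line 3 (b.append mutates the shared list): a = [34, 41, 11, 86], b = [34, 41, 11, 86]
After line 4 (same = a is b; same object -> True): same = True

[34, 41, 11, 86]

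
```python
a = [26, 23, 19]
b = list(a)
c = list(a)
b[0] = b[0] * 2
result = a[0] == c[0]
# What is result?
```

After line 1: a = [26, 23, 19]
After line 2 (b = list(a), copy): a = [26, 23, 19], b = [26, 23, 19]
After line 3 (c = list(a) is a copy, new object): c = [26, 23, 19]
After line 4 (b[0] = 26 * 2 = 52; only b mutates (copy)): a = [26, 23, 19], b = [52, 23, 19], c = [26, 23, 19]
After line 5 (a[0] = 26, c[0] = 26; result = True)

True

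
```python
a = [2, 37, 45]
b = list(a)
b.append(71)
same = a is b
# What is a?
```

After line 1: a = [2, 37, 45]
After line 2 (b = list(a) is a shallow copy, new object): a = [2, 37, 45], b = [2, 37, 45]
After line 3 (append only mutates b): a = [2, 37, 45], b = [2, 37, 45, 71]
After line 4 (same = a is b; different objects -> False): same = False

[2, 37, 45]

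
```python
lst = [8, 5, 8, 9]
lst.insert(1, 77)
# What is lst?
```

[8, 77, 5, 8, 9]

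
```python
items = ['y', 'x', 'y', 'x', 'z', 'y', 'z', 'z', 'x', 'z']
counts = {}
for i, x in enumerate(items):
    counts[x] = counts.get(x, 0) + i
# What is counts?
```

Initial: counts = {}, items = ['y', 'x', 'y', 'x', 'z', 'y', 'z', 'z', 'x', 'z']
i=0, x='y': counts = {'y': 0}
i=1, x='x': counts = {'y': 0, 'x': 1}
i=2, x='y': counts = {'y': 2, 'x': 1}
i=3, x='x': counts = {'y': 2, 'x': 4}
i=4, x='z': counts = {'y': 2, 'x': 4, 'z': 4}
i=5, x='y': counts = {'y': 7, 'x': 4, 'z': 4}
i=6, x='z': counts = {'y': 7, 'x': 4, 'z': 10}
i=7, x='z': counts = {'y': 7, 'x': 4, 'z': 17}
i=8, x='x': counts = {'y': 7, 'x': 12, 'z': 17}
i=9, x='z': counts = {'y': 7, 'x': 12, 'z': 26}

{'y': 7, 'x': 12, 'z': 26}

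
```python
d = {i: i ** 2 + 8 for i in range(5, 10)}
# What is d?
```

{5: 33, 6: 44, 7: 57, 8: 72, 9: 89}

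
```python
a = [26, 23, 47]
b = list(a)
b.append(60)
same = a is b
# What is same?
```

After line 1: a = [26, 23, 47]
After line 2 (b = list(a) is a shallow copy, new object): a = [26, 23, 47], b = [26, 23, 47]
After line 3 (append only mutates b): a = [26, 23, 47], b = [26, 23, 47, 60]
After line 4 (same = a is b; different objects -> False): same = False

False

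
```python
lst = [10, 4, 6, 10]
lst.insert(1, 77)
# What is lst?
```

[10, 77, 4, 6, 10]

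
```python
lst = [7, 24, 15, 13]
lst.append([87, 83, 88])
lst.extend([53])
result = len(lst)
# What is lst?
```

After line 1: lst = [7, 24, 15, 13]
After line 2 (append adds [87, 83, 88] as single element): lst = [7, 24, 15, 13, [87, 83, 88]]
After line 3 (extend unpacks [53], adds 53): lst = [7, 24, 15, 13, [87, 83, 88], 53]
After line 4: result = len(lst) = 6

[7, 24, 15, 13, [87, 83, 88], 53]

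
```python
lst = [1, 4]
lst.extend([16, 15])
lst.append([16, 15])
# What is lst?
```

After line 1: lst = [1, 4]
After line 2 (extend unpacks [16, 15]): lst = [1, 4, 16, 15]
After line 3 (append adds [16, 15] as single element): lst = [1, 4, 16, 15, [16, 15]]

[1, 4, 16, 15, [16, 15]]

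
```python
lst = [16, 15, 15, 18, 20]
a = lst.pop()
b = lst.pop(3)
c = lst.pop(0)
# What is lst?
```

After line 1: lst = [16, 15, 15, 18, 20]
After line 2 (pop() -> a = 20): lst = [16, 15, 15, 18]
After line 3 (pop(3) -> b = 18): lst = [16, 15, 15]
After line 4 (pop(0) -> c = 16): lst = [15, 15]

[15, 15]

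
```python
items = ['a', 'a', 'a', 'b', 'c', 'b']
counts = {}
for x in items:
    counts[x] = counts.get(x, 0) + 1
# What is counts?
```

Initial: counts = {}, items = ['a', 'a', 'a', 'b', 'c', 'b']
See 'a': counts = {'a': 1}
See 'a': counts = {'a': 2}
See 'a': counts = {'a': 3}
See 'b': counts = {'a': 3, 'b': 1}
See 'c': counts = {'a': 3, 'b': 1, 'c': 1}
See 'b': counts = {'a': 3, 'b': 2, 'c': 1}

{'a': 3, 'b': 2, 'c': 1}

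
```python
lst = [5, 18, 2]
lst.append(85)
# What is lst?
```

[5, 18, 2, 85]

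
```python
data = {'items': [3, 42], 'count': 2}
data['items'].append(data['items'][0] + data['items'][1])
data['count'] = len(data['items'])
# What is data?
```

After line 1: data = {'items': [3, 42], 'count': 2}
After line 2 (append 3 + 42 = 45): data = {'items': [3, 42, 45], 'count': 2}
After line 3 (count = len(items) = 3): data = {'items': [3, 42, 45], 'count': 3}

{'items': [3, 42, 45], 'count': 3}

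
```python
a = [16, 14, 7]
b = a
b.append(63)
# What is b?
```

After line 1: a = [16, 14, 7]
After line 2 (b = a is an alias, same object): a = [16, 14, 7], b = [16, 14, 7]
After line 3 (b.append mutates the shared list): a = [16, 14, 7, 63], b = [16, 14, 7, 63]

[16, 14, 7, 63]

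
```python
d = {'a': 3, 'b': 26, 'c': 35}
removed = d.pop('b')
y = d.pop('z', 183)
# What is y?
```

After line 1: d = {'a': 3, 'b': 26, 'c': 35}
After line 2 (pop 'b' returns 26): d = {'a': 3, 'c': 35}, removed = 26
After line 3 (pop 'z' missing, returns default 183): d = {'a': 3, 'c': 35}, y = 183

183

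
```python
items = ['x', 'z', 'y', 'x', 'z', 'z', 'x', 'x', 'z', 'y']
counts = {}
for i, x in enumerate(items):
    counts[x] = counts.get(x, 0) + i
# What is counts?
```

Initial: counts = {}, items = ['x', 'z', 'y', 'x', 'z', 'z', 'x', 'x', 'z', 'y']
i=0, x='x': counts = {'x': 0}
i=1, x='z': counts = {'x': 0, 'z': 1}
i=2, x='y': counts = {'x': 0, 'z': 1, 'y': 2}
i=3, x='x': counts = {'x': 3, 'z': 1, 'y': 2}
i=4, x='z': counts = {'x': 3, 'z': 5, 'y': 2}
i=5, x='z': counts = {'x': 3, 'z': 10, 'y': 2}
i=6, x='x': counts = {'x': 9, 'z': 10, 'y': 2}
i=7, x='x': counts = {'x': 16, 'z': 10, 'y': 2}
i=8, x='z': counts = {'x': 16, 'z': 18, 'y': 2}
i=9, x='y': counts = {'x': 16, 'z': 18, 'y': 11}

{'x': 16, 'z': 18, 'y': 11}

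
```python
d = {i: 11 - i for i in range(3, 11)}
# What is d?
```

{3: 8, 4: 7, 5: 6, 6: 5, 7: 4, 8: 3, 9: 2, 10: 1}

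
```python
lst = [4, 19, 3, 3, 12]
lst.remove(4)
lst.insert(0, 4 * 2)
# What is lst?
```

After line 1: lst = [4, 19, 3, 3, 12]
After line 2 (remove first 4): lst = [19, 3, 3, 12]
After line 3 (insert 8 at index 0): lst = [8, 19, 3, 3, 12]

[8, 19, 3, 3, 12]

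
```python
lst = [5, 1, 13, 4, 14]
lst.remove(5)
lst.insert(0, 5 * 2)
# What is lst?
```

After line 1: lst = [5, 1, 13, 4, 14]
After line 2 (remove first 5): lst = [1, 13, 4, 14]
After line 3 (insert 10 at index 0): lst = [10, 1, 13, 4, 14]

[10, 1, 13, 4, 14]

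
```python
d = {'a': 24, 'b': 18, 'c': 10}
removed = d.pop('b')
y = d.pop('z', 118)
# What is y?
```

After line 1: d = {'a': 24, 'b': 18, 'c': 10}
After line 2 (pop 'b' returns 18): d = {'a': 24, 'c': 10}, removed = 18
After line 3 (pop 'z' missing, returns default 118): d = {'a': 24, 'c': 10}, y = 118

118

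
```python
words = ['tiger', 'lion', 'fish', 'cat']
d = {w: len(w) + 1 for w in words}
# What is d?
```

{'tiger': 6, 'lion': 5, 'fish': 5, 'cat': 4}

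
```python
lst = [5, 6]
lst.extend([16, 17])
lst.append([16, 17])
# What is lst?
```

After line 1: lst = [5, 6]
After line 2 (extend unpacks [16, 17]): lst = [5, 6, 16, 17]
After line 3 (append adds [16, 17] as single element): lst = [5, 6, 16, 17, [16, 17]]

[5, 6, 16, 17, [16, 17]]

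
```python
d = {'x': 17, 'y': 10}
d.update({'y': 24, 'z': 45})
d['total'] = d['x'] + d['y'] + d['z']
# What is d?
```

After line 1: d = {'x': 17, 'y': 10}
After line 2 (y overwritten, z added): d = {'x': 17, 'y': 24, 'z': 45}
After line 3 (total = 17 + 24 + 45 = 86): d = {'x': 17, 'y': 24, 'z': 45, 'total': 86}

{'x': 17, 'y': 24, 'z': 45, 'total': 86}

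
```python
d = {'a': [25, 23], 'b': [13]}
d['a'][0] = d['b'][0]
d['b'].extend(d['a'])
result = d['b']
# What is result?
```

After line 1: d = {'a': [25, 23], 'b': [13]}
After line 2 (a[0] = b[0] = 13): d = {'a': [13, 23], 'b': [13]}
After line 3 (b.extend(a) appends [13, 23]): d = {'a': [13, 23], 'b': [13, 13, 23]}
After line 4: result = d['b'] = [13, 13, 23]

[13, 13, 23]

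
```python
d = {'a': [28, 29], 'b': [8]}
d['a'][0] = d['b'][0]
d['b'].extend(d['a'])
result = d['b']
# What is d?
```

After line 1: d = {'a': [28, 29], 'b': [8]}
After line 2 (a[0] = b[0] = 8): d = {'a': [8, 29], 'b': [8]}
After line 3 (b.extend(a) appends [8, 29]): d = {'a': [8, 29], 'b': [8, 8, 29]}
After line 4: result = d['b'] = [8, 8, 29]

{'a': [8, 29], 'b': [8, 8, 29]}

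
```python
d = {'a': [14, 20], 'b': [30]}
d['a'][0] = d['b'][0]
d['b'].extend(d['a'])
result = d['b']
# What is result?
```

After line 1: d = {'a': [14, 20], 'b': [30]}
After line 2 (a[0] = b[0] = 30): d = {'a': [30, 20], 'b': [30]}
After line 3 (b.extend(a) appends [30, 20]): d = {'a': [30, 20], 'b': [30, 30, 20]}
After line 4: result = d['b'] = [30, 30, 20]

[30, 30, 20]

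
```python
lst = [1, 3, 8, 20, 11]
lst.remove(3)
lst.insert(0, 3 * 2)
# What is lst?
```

After line 1: lst = [1, 3, 8, 20, 11]
After line 2 (remove first 3): lst = [1, 8, 20, 11]
After line 3 (insert 6 at index 0): lst = [6, 1, 8, 20, 11]

[6, 1, 8, 20, 11]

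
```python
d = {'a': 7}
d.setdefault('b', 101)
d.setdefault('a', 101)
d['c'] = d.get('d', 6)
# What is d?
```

After line 1: d = {'a': 7}
After line 2 (setdefault adds 'b'=101): d = {'a': 7, 'b': 101}
After line 3 (setdefault 'a' no-op, already exists): d = {'a': 7, 'b': 101}
After line 4 (get('d', 6) returns default since 'd' not in d): d = {'a': 7, 'b': 101, 'c': 6}

{'a': 7, 'b': 101, 'c': 6}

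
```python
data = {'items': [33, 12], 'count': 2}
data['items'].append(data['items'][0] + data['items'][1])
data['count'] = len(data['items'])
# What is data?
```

After line 1: data = {'items': [33, 12], 'count': 2}
After line 2 (append 33 + 12 = 45): data = {'items': [33, 12, 45], 'count': 2}
After line 3 (count = len(items) = 3): data = {'items': [33, 12, 45], 'count': 3}

{'items': [33, 12, 45], 'count': 3}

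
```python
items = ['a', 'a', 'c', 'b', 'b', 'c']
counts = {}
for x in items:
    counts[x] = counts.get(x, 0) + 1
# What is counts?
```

Initial: counts = {}, items = ['a', 'a', 'c', 'b', 'b', 'c']
See 'a': counts = {'a': 1}
See 'a': counts = {'a': 2}
See 'c': counts = {'a': 2, 'c': 1}
See 'b': counts = {'a': 2, 'c': 1, 'b': 1}
See 'b': counts = {'a': 2, 'c': 1, 'b': 2}
See 'c': counts = {'a': 2, 'c': 2, 'b': 2}

{'a': 2, 'c': 2, 'b': 2}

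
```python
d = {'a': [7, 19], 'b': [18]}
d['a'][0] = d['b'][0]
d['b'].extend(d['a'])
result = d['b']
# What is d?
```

After line 1: d = {'a': [7, 19], 'b': [18]}
After line 2 (a[0] = b[0] = 18): d = {'a': [18, 19], 'b': [18]}
After line 3 (b.extend(a) appends [18, 19]): d = {'a': [18, 19], 'b': [18, 18, 19]}
After line 4: result = d['b'] = [18, 18, 19]

{'a': [18, 19], 'b': [18, 18, 19]}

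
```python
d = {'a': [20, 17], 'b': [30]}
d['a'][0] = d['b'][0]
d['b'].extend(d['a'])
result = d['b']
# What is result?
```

After line 1: d = {'a': [20, 17], 'b': [30]}
After line 2 (a[0] = b[0] = 30): d = {'a': [30, 17], 'b': [30]}
After line 3 (b.extend(a) appends [30, 17]): d = {'a': [30, 17], 'b': [30, 30, 17]}
After line 4: result = d['b'] = [30, 30, 17]

[30, 30, 17]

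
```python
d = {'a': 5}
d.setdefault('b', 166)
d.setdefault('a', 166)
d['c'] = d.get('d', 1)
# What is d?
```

After line 1: d = {'a': 5}
After line 2 (setdefault adds 'b'=166): d = {'a': 5, 'b': 166}
After line 3 (setdefault 'a' no-op, already exists): d = {'a': 5, 'b': 166}
After line 4 (get('d', 1) returns default since 'd' not in d): d = {'a': 5, 'b': 166, 'c': 1}

{'a': 5, 'b': 166, 'c': 1}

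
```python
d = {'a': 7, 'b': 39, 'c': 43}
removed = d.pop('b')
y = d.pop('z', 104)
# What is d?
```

After line 1: d = {'a': 7, 'b': 39, 'c': 43}
After line 2 (pop 'b' returns 39): d = {'a': 7, 'c': 43}, removed = 39
After line 3 (pop 'z' missing, returns default 104): d = {'a': 7, 'c': 43}, y = 104

{'a': 7, 'c': 43}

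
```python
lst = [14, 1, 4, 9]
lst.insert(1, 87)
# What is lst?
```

[14, 87, 1, 4, 9]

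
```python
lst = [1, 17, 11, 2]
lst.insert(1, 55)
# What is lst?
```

[1, 55, 17, 11, 2]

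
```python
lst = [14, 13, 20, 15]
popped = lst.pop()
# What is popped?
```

15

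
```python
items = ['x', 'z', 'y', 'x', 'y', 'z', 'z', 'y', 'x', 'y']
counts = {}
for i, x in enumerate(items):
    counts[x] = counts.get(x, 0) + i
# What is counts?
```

Initial: counts = {}, items = ['x', 'z', 'y', 'x', 'y', 'z', 'z', 'y', 'x', 'y']
i=0, x='x': counts = {'x': 0}
i=1, x='z': counts = {'x': 0, 'z': 1}
i=2, x='y': counts = {'x': 0, 'z': 1, 'y': 2}
i=3, x='x': counts = {'x': 3, 'z': 1, 'y': 2}
i=4, x='y': counts = {'x': 3, 'z': 1, 'y': 6}
i=5, x='z': counts = {'x': 3, 'z': 6, 'y': 6}
i=6, x='z': counts = {'x': 3, 'z': 12, 'y': 6}
i=7, x='y': counts = {'x': 3, 'z': 12, 'y': 13}
i=8, x='x': counts = {'x': 11, 'z': 12, 'y': 13}
i=9, x='y': counts = {'x': 11, 'z': 12, 'y': 22}

{'x': 11, 'z': 12, 'y': 22}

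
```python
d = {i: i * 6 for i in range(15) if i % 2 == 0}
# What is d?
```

{0: 0, 2: 12, 4: 24, 6: 36, 8: 48, 10: 60, 12: 72, 14: 84}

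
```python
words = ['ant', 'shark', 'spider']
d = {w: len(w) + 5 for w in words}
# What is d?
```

{'ant': 8, 'shark': 10, 'spider': 11}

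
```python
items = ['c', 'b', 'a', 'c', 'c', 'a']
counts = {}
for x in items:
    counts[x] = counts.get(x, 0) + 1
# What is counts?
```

Initial: counts = {}, items = ['c', 'b', 'a', 'c', 'c', 'a']
See 'c': counts = {'c': 1}
See 'b': counts = {'c': 1, 'b': 1}
See 'a': counts = {'c': 1, 'b': 1, 'a': 1}
See 'c': counts = {'c': 2, 'b': 1, 'a': 1}
See 'c': counts = {'c': 3, 'b': 1, 'a': 1}
See 'a': counts = {'c': 3, 'b': 1, 'a': 2}

{'c': 3, 'b': 1, 'a': 2}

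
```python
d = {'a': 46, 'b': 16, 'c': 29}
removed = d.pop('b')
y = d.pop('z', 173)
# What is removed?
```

After line 1: d = {'a': 46, 'b': 16, 'c': 29}
After line 2 (pop 'b' returns 16): d = {'a': 46, 'c': 29}, removed = 16
After line 3 (pop 'z' missing, returns default 173): d = {'a': 46, 'c': 29}, y = 173

16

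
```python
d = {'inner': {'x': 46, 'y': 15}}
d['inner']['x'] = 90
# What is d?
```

After line 1: d = {'inner': {'x': 46, 'y': 15}}
After line 2 (inner x overwritten): d = {'inner': {'x': 90, 'y': 15}}

{'inner': {'x': 90, 'y': 15}}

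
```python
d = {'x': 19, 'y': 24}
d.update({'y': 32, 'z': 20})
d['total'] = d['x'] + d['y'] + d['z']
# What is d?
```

After line 1: d = {'x': 19, 'y': 24}
After line 2 (y overwritten, z added): d = {'x': 19, 'y': 32, 'z': 20}
After line 3 (total = 19 + 32 + 20 = 71): d = {'x': 19, 'y': 32, 'z': 20, 'total': 71}

{'x': 19, 'y': 32, 'z': 20, 'total': 71}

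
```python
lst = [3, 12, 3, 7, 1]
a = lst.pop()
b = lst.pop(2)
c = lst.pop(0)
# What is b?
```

After line 1: lst = [3, 12, 3, 7, 1]
After line 2 (pop() -> a = 1): lst = [3, 12, 3, 7]
After line 3 (pop(2) -> b = 3): lst = [3, 12, 7]
After line 4 (pop(0) -> c = 3): lst = [12, 7]

3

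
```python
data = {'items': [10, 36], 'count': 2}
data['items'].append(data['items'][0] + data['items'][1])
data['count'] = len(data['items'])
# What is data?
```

After line 1: data = {'items': [10, 36], 'count': 2}
After line 2 (append 10 + 36 = 46): data = {'items': [10, 36, 46], 'count': 2}
After line 3 (count = len(items) = 3): data = {'items': [10, 36, 46], 'count': 3}

{'items': [10, 36, 46], 'count': 3}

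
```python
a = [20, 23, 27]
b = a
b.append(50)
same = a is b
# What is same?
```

After line 1: a = [20, 23, 27]
After line 2 (b = a is an alias, same object): a = [20, 23, 27], b = [20, 23, 27]
After line 3 (b.append mutates the shared list): a = [20, 23, 27, 50], b = [20, 23, 27, 50]
After line 4 (same = a is b; same object -> True): same = True

True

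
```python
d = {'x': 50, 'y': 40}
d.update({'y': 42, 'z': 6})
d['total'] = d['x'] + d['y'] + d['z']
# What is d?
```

After line 1: d = {'x': 50, 'y': 40}
After line 2 (y overwritten, z added): d = {'x': 50, 'y': 42, 'z': 6}
After line 3 (total = 50 + 42 + 6 = 98): d = {'x': 50, 'y': 42, 'z': 6, 'total': 98}

{'x': 50, 'y': 42, 'z': 6, 'total': 98}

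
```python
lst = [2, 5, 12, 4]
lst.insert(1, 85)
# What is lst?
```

[2, 85, 5, 12, 4]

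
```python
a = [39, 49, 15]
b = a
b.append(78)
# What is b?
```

After line 1: a = [39, 49, 15]
After line 2 (b = a is an alias, same object): a = [39, 49, 15], b = [39, 49, 15]
After line 3 (b.append mutates the shared list): a = [39, 49, 15, 78], b = [39, 49, 15, 78]

[39, 49, 15, 78]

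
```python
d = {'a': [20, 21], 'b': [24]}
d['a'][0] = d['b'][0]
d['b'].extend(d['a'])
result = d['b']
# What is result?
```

After line 1: d = {'a': [20, 21], 'b': [24]}
After line 2 (a[0] = b[0] = 24): d = {'a': [24, 21], 'b': [24]}
After line 3 (b.extend(a) appends [24, 21]): d = {'a': [24, 21], 'b': [24, 24, 21]}
After line 4: result = d['b'] = [24, 24, 21]

[24, 24, 21]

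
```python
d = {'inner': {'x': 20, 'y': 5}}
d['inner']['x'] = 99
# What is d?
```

After line 1: d = {'inner': {'x': 20, 'y': 5}}
After line 2 (inner x overwritten): d = {'inner': {'x': 99, 'y': 5}}

{'inner': {'x': 99, 'y': 5}}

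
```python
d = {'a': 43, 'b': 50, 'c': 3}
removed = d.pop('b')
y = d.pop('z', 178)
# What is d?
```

After line 1: d = {'a': 43, 'b': 50, 'c': 3}
After line 2 (pop 'b' returns 50): d = {'a': 43, 'c': 3}, removed = 50
After line 3 (pop 'z' missing, returns default 178): d = {'a': 43, 'c': 3}, y = 178

{'a': 43, 'c': 3}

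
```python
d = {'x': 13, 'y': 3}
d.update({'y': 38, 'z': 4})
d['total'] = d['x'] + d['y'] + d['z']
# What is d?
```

After line 1: d = {'x': 13, 'y': 3}
After line 2 (y overwritten, z added): d = {'x': 13, 'y': 38, 'z': 4}
After line 3 (total = 13 + 38 + 4 = 55): d = {'x': 13, 'y': 38, 'z': 4, 'total': 55}

{'x': 13, 'y': 38, 'z': 4, 'total': 55}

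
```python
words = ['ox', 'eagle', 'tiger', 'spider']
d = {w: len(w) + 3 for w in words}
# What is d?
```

{'ox': 5, 'eagle': 8, 'tiger': 8, 'spider': 9}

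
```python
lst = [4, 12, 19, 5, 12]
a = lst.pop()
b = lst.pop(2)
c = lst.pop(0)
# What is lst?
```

After line 1: lst = [4, 12, 19, 5, 12]
After line 2 (pop() -> a = 12): lst = [4, 12, 19, 5]
After line 3 (pop(2) -> b = 19): lst = [4, 12, 5]
After line 4 (pop(0) -> c = 4): lst = [12, 5]

[12, 5]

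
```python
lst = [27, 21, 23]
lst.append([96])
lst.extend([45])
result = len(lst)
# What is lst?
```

After line 1: lst = [27, 21, 23]
After line 2 (append adds [96] as single element): lst = [27, 21, 23, [96]]
After line 3 (extend unpacks [45], adds 45): lst = [27, 21, 23, [96], 45]
After line 4: result = len(lst) = 5

[27, 21, 23, [96], 45]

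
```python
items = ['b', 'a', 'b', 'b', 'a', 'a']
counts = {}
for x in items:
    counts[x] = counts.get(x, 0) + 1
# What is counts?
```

Initial: counts = {}, items = ['b', 'a', 'b', 'b', 'a', 'a']
See 'b': counts = {'b': 1}
See 'a': counts = {'b': 1, 'a': 1}
See 'b': counts = {'b': 2, 'a': 1}
See 'b': counts = {'b': 3, 'a': 1}
See 'a': counts = {'b': 3, 'a': 2}
See 'a': counts = {'b': 3, 'a': 3}

{'b': 3, 'a': 3}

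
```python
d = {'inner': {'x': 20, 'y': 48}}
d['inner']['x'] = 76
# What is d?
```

After line 1: d = {'inner': {'x': 20, 'y': 48}}
After line 2 (inner x overwritten): d = {'inner': {'x': 76, 'y': 48}}

{'inner': {'x': 76, 'y': 48}}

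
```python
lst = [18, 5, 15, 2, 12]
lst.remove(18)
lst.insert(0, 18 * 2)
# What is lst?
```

After line 1: lst = [18, 5, 15, 2, 12]
After line 2 (remove first 18): lst = [5, 15, 2, 12]
After line 3 (insert 36 at index 0): lst = [36, 5, 15, 2, 12]

[36, 5, 15, 2, 12]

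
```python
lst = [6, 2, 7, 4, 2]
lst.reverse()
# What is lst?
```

[2, 4, 7, 2, 6]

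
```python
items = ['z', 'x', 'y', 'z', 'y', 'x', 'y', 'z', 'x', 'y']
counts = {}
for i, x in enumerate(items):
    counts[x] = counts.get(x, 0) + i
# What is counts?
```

Initial: counts = {}, items = ['z', 'x', 'y', 'z', 'y', 'x', 'y', 'z', 'x', 'y']
i=0, x='z': counts = {'z': 0}
i=1, x='x': counts = {'z': 0, 'x': 1}
i=2, x='y': counts = {'z': 0, 'x': 1, 'y': 2}
i=3, x='z': counts = {'z': 3, 'x': 1, 'y': 2}
i=4, x='y': counts = {'z': 3, 'x': 1, 'y': 6}
i=5, x='x': counts = {'z': 3, 'x': 6, 'y': 6}
i=6, x='y': counts = {'z': 3, 'x': 6, 'y': 12}
i=7, x='z': counts = {'z': 10, 'x': 6, 'y': 12}
i=8, x='x': counts = {'z': 10, 'x': 14, 'y': 12}
i=9, x='y': counts = {'z': 10, 'x': 14, 'y': 21}

{'z': 10, 'x': 14, 'y': 21}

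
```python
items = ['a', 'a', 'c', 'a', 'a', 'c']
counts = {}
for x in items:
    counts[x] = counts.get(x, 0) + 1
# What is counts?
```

Initial: counts = {}, items = ['a', 'a', 'c', 'a', 'a', 'c']
See 'a': counts = {'a': 1}
See 'a': counts = {'a': 2}
See 'c': counts = {'a': 2, 'c': 1}
See 'a': counts = {'a': 3, 'c': 1}
See 'a': counts = {'a': 4, 'c': 1}
See 'c': counts = {'a': 4, 'c': 2}

{'a': 4, 'c': 2}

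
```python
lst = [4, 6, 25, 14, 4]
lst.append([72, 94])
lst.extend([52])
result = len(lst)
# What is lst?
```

After line 1: lst = [4, 6, 25, 14, 4]
After line 2 (append adds [72, 94] as single element): lst = [4, 6, 25, 14, 4, [72, 94]]
After line 3 (extend unpacks [52], adds 52): lst = [4, 6, 25, 14, 4, [72, 94], 52]
After line 4: result = len(lst) = 7

[4, 6, 25, 14, 4, [72, 94], 52]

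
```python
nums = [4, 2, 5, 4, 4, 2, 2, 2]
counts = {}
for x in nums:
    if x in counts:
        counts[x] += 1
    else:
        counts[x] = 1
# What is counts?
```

Initial: counts = {}, nums = [4, 2, 5, 4, 4, 2, 2, 2]
See 4: counts = {4: 1}
See 2: counts = {4: 1, 2: 1}
See 5: counts = {4: 1, 2: 1, 5: 1}
See 4: counts = {4: 2, 2: 1, 5: 1}
See 4: counts = {4: 3, 2: 1, 5: 1}
See 2: counts = {4: 3, 2: 2, 5: 1}
See 2: counts = {4: 3, 2: 3, 5: 1}
See 2: counts = {4: 3, 2: 4, 5: 1}

{4: 3, 2: 4, 5: 1}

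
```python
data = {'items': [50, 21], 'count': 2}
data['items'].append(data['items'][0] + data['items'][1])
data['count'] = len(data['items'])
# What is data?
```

After line 1: data = {'items': [50, 21], 'count': 2}
After line 2 (append 50 + 21 = 71): data = {'items': [50, 21, 71], 'count': 2}
After line 3 (count = len(items) = 3): data = {'items': [50, 21, 71], 'count': 3}

{'items': [50, 21, 71], 'count': 3}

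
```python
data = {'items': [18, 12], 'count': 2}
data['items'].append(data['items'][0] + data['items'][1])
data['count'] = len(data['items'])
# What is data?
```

After line 1: data = {'items': [18, 12], 'count': 2}
After line 2 (append 18 + 12 = 30): data = {'items': [18, 12, 30], 'count': 2}
After line 3 (count = len(items) = 3): data = {'items': [18, 12, 30], 'count': 3}

{'items': [18, 12, 30], 'count': 3}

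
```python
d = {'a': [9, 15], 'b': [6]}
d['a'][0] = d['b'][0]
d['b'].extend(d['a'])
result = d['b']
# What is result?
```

After line 1: d = {'a': [9, 15], 'b': [6]}
After line 2 (a[0] = b[0] = 6): d = {'a': [6, 15], 'b': [6]}
After line 3 (b.extend(a) appends [6, 15]): d = {'a': [6, 15], 'b': [6, 6, 15]}
After line 4: result = d['b'] = [6, 6, 15]

[6, 6, 15]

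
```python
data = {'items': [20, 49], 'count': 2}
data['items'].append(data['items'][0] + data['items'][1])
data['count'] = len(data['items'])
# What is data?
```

After line 1: data = {'items': [20, 49], 'count': 2}
After line 2 (append 20 + 49 = 69): data = {'items': [20, 49, 69], 'count': 2}
After line 3 (count = len(items) = 3): data = {'items': [20, 49, 69], 'count': 3}

{'items': [20, 49, 69], 'count': 3}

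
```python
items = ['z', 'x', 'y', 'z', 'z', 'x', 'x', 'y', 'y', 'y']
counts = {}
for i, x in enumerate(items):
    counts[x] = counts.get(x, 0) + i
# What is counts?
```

Initial: counts = {}, items = ['z', 'x', 'y', 'z', 'z', 'x', 'x', 'y', 'y', 'y']
i=0, x='z': counts = {'z': 0}
i=1, x='x': counts = {'z': 0, 'x': 1}
i=2, x='y': counts = {'z': 0, 'x': 1, 'y': 2}
i=3, x='z': counts = {'z': 3, 'x': 1, 'y': 2}
i=4, x='z': counts = {'z': 7, 'x': 1, 'y': 2}
i=5, x='x': counts = {'z': 7, 'x': 6, 'y': 2}
i=6, x='x': counts = {'z': 7, 'x': 12, 'y': 2}
i=7, x='y': counts = {'z': 7, 'x': 12, 'y': 9}
i=8, x='y': counts = {'z': 7, 'x': 12, 'y': 17}
i=9, x='y': counts = {'z': 7, 'x': 12, 'y': 26}

{'z': 7, 'x': 12, 'y': 26}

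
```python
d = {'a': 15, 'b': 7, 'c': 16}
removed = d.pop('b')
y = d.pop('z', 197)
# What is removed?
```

After line 1: d = {'a': 15, 'b': 7, 'c': 16}
After line 2 (pop 'b' returns 7): d = {'a': 15, 'c': 16}, removed = 7
After line 3 (pop 'z' missing, returns default 197): d = {'a': 15, 'c': 16}, y = 197

7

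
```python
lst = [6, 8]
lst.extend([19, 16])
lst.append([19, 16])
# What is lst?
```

After line 1: lst = [6, 8]
After line 2 (extend unpacks [19, 16]): lst = [6, 8, 19, 16]
After line 3 (append adds [19, 16] as single element): lst = [6, 8, 19, 16, [19, 16]]

[6, 8, 19, 16, [19, 16]]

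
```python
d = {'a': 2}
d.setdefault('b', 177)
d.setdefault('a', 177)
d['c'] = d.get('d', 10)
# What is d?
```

After line 1: d = {'a': 2}
After line 2 (setdefault adds 'b'=177): d = {'a': 2, 'b': 177}
After line 3 (setdefault 'a' no-op, already exists): d = {'a': 2, 'b': 177}
After line 4 (get('d', 10) returns default since 'd' not in d): d = {'a': 2, 'b': 177, 'c': 10}

{'a': 2, 'b': 177, 'c': 10}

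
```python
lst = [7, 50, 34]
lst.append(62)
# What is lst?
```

[7, 50, 34, 62]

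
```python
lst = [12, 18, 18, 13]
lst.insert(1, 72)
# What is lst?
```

[12, 72, 18, 18, 13]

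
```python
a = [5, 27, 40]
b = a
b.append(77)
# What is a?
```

After line 1: a = [5, 27, 40]
After line 2 (b = a is an alias, same object): a = [5, 27, 40], b = [5, 27, 40]
After line 3 (b.append mutates the shared list): a = [5, 27, 40, 77], b = [5, 27, 40, 77]

[5, 27, 40, 77]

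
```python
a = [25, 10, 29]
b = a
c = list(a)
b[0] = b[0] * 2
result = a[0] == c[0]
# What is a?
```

After line 1: a = [25, 10, 29]
After line 2 (b = a, alias): a = [25, 10, 29], b = [25, 10, 29]
After line 3 (c = list(a) is a copy, new object): c = [25, 10, 29]
After line 4 (b[0] = 25 * 2 = 50; mutates shared a/b): a = b = [50, 10, 29], c = [25, 10, 29]
After line 5 (a[0] = 50, c[0] = 25; result = False)

[50, 10, 29]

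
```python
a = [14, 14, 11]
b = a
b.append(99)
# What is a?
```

After line 1: a = [14, 14, 11]
After line 2 (b = a is an alias, same object): a = [14, 14, 11], b = [14, 14, 11]
After line 3 (b.append mutates the shared list): a = [14, 14, 11, 99], b = [14, 14, 11, 99]

[14, 14, 11, 99]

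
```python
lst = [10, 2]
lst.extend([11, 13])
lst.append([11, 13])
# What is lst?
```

After line 1: lst = [10, 2]
After line 2 (extend unpacks [11, 13]): lst = [10, 2, 11, 13]
After line 3 (append adds [11, 13] as single element): lst = [10, 2, 11, 13, [11, 13]]

[10, 2, 11, 13, [11, 13]]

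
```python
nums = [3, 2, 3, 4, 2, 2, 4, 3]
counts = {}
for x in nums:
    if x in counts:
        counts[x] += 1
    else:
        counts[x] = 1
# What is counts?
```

Initial: counts = {}, nums = [3, 2, 3, 4, 2, 2, 4, 3]
See 3: counts = {3: 1}
See 2: counts = {3: 1, 2: 1}
See 3: counts = {3: 2, 2: 1}
See 4: counts = {3: 2, 2: 1, 4: 1}
See 2: counts = {3: 2, 2: 2, 4: 1}
See 2: counts = {3: 2, 2: 3, 4: 1}
See 4: counts = {3: 2, 2: 3, 4: 2}
See 3: counts = {3: 3, 2: 3, 4: 2}

{3: 3, 2: 3, 4: 2}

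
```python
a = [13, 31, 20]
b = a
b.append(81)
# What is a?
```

After line 1: a = [13, 31, 20]
After line 2 (b = a is an alias, same object): a = [13, 31, 20], b = [13, 31, 20]
After line 3 (b.append mutates the shared list): a = [13, 31, 20, 81], b = [13, 31, 20, 81]

[13, 31, 20, 81]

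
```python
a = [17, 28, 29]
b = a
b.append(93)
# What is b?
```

After line 1: a = [17, 28, 29]
After line 2 (b = a is an alias, same object): a = [17, 28, 29], b = [17, 28, 29]
After line 3 (b.append mutates the shared list): a = [17, 28, 29, 93], b = [17, 28, 29, 93]

[17, 28, 29, 93]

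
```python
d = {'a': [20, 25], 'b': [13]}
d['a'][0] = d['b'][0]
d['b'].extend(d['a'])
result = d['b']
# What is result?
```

After line 1: d = {'a': [20, 25], 'b': [13]}
After line 2 (a[0] = b[0] = 13): d = {'a': [13, 25], 'b': [13]}
After line 3 (b.extend(a) appends [13, 25]): d = {'a': [13, 25], 'b': [13, 13, 25]}
After line 4: result = d['b'] = [13, 13, 25]

[13, 13, 25]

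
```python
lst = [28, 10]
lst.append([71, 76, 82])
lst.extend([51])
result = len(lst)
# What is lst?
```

After line 1: lst = [28, 10]
After line 2 (append adds [71, 76, 82] as single element): lst = [28, 10, [71, 76, 82]]
After line 3 (extend unpacks [51], adds 51): lst = [28, 10, [71, 76, 82], 51]
After line 4: result = len(lst) = 4

[28, 10, [71, 76, 82], 51]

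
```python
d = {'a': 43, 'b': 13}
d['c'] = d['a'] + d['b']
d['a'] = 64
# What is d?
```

After line 1: d = {'a': 43, 'b': 13}
After line 2 (d['c'] = 43 + 13): d = {'a': 43, 'b': 13, 'c': 56}
After line 3: d = {'a': 64, 'b': 13, 'c': 56}

{'a': 64, 'b': 13, 'c': 56}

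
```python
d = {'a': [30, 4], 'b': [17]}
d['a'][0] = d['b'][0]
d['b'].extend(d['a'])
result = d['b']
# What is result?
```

After line 1: d = {'a': [30, 4], 'b': [17]}
After line 2 (a[0] = b[0] = 17): d = {'a': [17, 4], 'b': [17]}
After line 3 (b.extend(a) appends [17, 4]): d = {'a': [17, 4], 'b': [17, 17, 4]}
After line 4: result = d['b'] = [17, 17, 4]

[17, 17, 4]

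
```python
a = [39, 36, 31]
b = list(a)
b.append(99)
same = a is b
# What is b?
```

After line 1: a = [39, 36, 31]
After line 2 (b = list(a) is a shallow copy, new object): a = [39, 36, 31], b = [39, 36, 31]
After line 3 (append only mutates b): a = [39, 36, 31], b = [39, 36, 31, 99]
After line 4 (same = a is b; different objects -> False): same = False

[39, 36, 31, 99]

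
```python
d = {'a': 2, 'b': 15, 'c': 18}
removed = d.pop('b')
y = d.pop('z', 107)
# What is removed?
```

After line 1: d = {'a': 2, 'b': 15, 'c': 18}
After line 2 (pop 'b' returns 15): d = {'a': 2, 'c': 18}, removed = 15
After line 3 (pop 'z' missing, returns default 107): d = {'a': 2, 'c': 18}, y = 107

15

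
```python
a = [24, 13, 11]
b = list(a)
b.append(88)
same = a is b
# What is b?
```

After line 1: a = [24, 13, 11]
After line 2 (b = list(a) is a shallow copy, new object): a = [24, 13, 11], b = [24, 13, 11]
After line 3 (append only mutates b): a = [24, 13, 11], b = [24, 13, 11, 88]
After line 4 (same = a is b; different objects -> False): same = False

[24, 13, 11, 88]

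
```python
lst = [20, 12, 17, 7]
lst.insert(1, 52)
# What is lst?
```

[20, 52, 12, 17, 7]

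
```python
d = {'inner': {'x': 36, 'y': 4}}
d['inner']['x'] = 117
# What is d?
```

After line 1: d = {'inner': {'x': 36, 'y': 4}}
After line 2 (inner x overwritten): d = {'inner': {'x': 117, 'y': 4}}

{'inner': {'x': 117, 'y': 4}}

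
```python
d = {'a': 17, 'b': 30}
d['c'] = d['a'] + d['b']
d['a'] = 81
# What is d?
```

After line 1: d = {'a': 17, 'b': 30}
After line 2 (d['c'] = 17 + 30): d = {'a': 17, 'b': 30, 'c': 47}
After line 3: d = {'a': 81, 'b': 30, 'c': 47}

{'a': 81, 'b': 30, 'c': 47}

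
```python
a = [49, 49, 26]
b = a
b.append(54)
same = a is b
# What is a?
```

After line 1: a = [49, 49, 26]
After line 2 (b = a is an alias, same object): a = [49, 49, 26], b = [49, 49, 26]
After line 3 (b.append mutates the shared list): a = [49, 49, 26, 54], b = [49, 49, 26, 54]
After line 4 (same = a is b; same object -> True): same = True

[49, 49, 26, 54]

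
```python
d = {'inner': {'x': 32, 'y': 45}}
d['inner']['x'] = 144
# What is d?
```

After line 1: d = {'inner': {'x': 32, 'y': 45}}
After line 2 (inner x overwritten): d = {'inner': {'x': 144, 'y': 45}}

{'inner': {'x': 144, 'y': 45}}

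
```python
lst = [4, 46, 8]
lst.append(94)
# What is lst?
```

[4, 46, 8, 94]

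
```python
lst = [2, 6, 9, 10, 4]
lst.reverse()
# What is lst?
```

[4, 10, 9, 6, 2]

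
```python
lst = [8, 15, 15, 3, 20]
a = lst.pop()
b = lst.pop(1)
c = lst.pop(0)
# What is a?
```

After line 1: lst = [8, 15, 15, 3, 20]
After line 2 (pop() -> a = 20): lst = [8, 15, 15, 3]
After line 3 (pop(1) -> b = 15): lst = [8, 15, 3]
After line 4 (pop(0) -> c = 8): lst = [15, 3]

20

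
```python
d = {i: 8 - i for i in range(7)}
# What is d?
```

{0: 8, 1: 7, 2: 6, 3: 5, 4: 4, 5: 3, 6: 2}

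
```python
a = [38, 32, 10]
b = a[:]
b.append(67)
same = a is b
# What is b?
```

After line 1: a = [38, 32, 10]
After line 2 (b = a[:] is a shallow copy, new object): a = [38, 32, 10], b = [38, 32, 10]
After line 3 (append only mutates b): a = [38, 32, 10], b = [38, 32, 10, 67]
After line 4 (same = a is b; different objects -> False): same = False

[38, 32, 10, 67]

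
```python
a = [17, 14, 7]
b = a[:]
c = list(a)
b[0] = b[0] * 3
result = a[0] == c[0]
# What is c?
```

After line 1: a = [17, 14, 7]
After line 2 (b = a[:], copy): a = [17, 14, 7], b = [17, 14, 7]
After line 3 (c = list(a) is a copy, new object): c = [17, 14, 7]
After line 4 (b[0] = 17 * 3 = 51; only b mutates (copy)): a = [17, 14, 7], b = [51, 14, 7], c = [17, 14, 7]
After line 5 (a[0] = 17, c[0] = 17; result = True)

[17, 14, 7]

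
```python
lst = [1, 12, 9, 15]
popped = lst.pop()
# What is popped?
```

15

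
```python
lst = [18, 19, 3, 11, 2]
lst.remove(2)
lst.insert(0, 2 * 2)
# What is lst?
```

After line 1: lst = [18, 19, 3, 11, 2]
After line 2 (remove first 2): lst = [18, 19, 3, 11]
After line 3 (insert 4 at index 0): lst = [4, 18, 19, 3, 11]

[4, 18, 19, 3, 11]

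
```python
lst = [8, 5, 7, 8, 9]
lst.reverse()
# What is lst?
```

[9, 8, 7, 5, 8]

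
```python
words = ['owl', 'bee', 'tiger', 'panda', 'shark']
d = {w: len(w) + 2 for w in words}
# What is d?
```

{'owl': 5, 'bee': 5, 'tiger': 7, 'panda': 7, 'shark': 7}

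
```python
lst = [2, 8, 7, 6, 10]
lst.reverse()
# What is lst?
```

[10, 6, 7, 8, 2]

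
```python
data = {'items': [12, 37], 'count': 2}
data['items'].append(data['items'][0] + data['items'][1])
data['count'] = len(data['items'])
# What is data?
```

After line 1: data = {'items': [12, 37], 'count': 2}
After line 2 (append 12 + 37 = 49): data = {'items': [12, 37, 49], 'count': 2}
After line 3 (count = len(items) = 3): data = {'items': [12, 37, 49], 'count': 3}

{'items': [12, 37, 49], 'count': 3}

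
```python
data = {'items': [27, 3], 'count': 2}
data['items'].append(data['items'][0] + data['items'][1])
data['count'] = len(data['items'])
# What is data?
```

After line 1: data = {'items': [27, 3], 'count': 2}
After line 2 (append 27 + 3 = 30): data = {'items': [27, 3, 30], 'count': 2}
After line 3 (count = len(items) = 3): data = {'items': [27, 3, 30], 'count': 3}

{'items': [27, 3, 30], 'count': 3}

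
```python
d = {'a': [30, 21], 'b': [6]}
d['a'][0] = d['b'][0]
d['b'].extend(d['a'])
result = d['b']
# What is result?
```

After line 1: d = {'a': [30, 21], 'b': [6]}
After line 2 (a[0] = b[0] = 6): d = {'a': [6, 21], 'b': [6]}
After line 3 (b.extend(a) appends [6, 21]): d = {'a': [6, 21], 'b': [6, 6, 21]}
After line 4: result = d['b'] = [6, 6, 21]

[6, 6, 21]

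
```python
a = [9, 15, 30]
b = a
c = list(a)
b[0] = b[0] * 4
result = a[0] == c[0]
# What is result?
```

After line 1: a = [9, 15, 30]
After line 2 (b = a, alias): a = [9, 15, 30], b = [9, 15, 30]
After line 3 (c = list(a) is a copy, new object): c = [9, 15, 30]
After line 4 (b[0] = 9 * 4 = 36; mutates shared a/b): a = b = [36, 15, 30], c = [9, 15, 30]
After line 5 (a[0] = 36, c[0] = 9; result = False)

False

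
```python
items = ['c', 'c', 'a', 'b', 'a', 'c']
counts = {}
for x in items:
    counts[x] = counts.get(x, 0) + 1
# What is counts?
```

Initial: counts = {}, items = ['c', 'c', 'a', 'b', 'a', 'c']
See 'c': counts = {'c': 1}
See 'c': counts = {'c': 2}
See 'a': counts = {'c': 2, 'a': 1}
See 'b': counts = {'c': 2, 'a': 1, 'b': 1}
See 'a': counts = {'c': 2, 'a': 2, 'b': 1}
See 'c': counts = {'c': 3, 'a': 2, 'b': 1}

{'c': 3, 'a': 2, 'b': 1}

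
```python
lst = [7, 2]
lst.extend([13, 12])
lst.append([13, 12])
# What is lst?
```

After line 1: lst = [7, 2]
After line 2 (extend unpacks [13, 12]): lst = [7, 2, 13, 12]
After line 3 (append adds [13, 12] as single element): lst = [7, 2, 13, 12, [13, 12]]

[7, 2, 13, 12, [13, 12]]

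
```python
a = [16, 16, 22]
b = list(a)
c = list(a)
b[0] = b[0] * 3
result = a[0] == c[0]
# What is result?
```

After line 1: a = [16, 16, 22]
After line 2 (b = list(a), copy): a = [16, 16, 22], b = [16, 16, 22]
After line 3 (c = list(a) is a copy, new object): c = [16, 16, 22]
After line 4 (b[0] = 16 * 3 = 48; only b mutates (copy)): a = [16, 16, 22], b = [48, 16, 22], c = [16, 16, 22]
After line 5 (a[0] = 16, c[0] = 16; result = True)

True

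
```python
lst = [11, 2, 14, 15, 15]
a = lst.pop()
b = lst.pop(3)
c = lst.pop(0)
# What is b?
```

After line 1: lst = [11, 2, 14, 15, 15]
After line 2 (pop() -> a = 15): lst = [11, 2, 14, 15]
After line 3 (pop(3) -> b = 15): lst = [11, 2, 14]
After line 4 (pop(0) -> c = 11): lst = [2, 14]

15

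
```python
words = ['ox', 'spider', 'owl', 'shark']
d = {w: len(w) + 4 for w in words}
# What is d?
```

{'ox': 6, 'spider': 10, 'owl': 7, 'shark': 9}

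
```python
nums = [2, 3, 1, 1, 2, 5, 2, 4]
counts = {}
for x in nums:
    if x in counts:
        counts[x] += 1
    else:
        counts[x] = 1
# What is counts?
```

Initial: counts = {}, nums = [2, 3, 1, 1, 2, 5, 2, 4]
See 2: counts = {2: 1}
See 3: counts = {2: 1, 3: 1}
See 1: counts = {2: 1, 3: 1, 1: 1}
See 1: counts = {2: 1, 3: 1, 1: 2}
See 2: counts = {2: 2, 3: 1, 1: 2}
See 5: counts = {2: 2, 3: 1, 1: 2, 5: 1}
See 2: counts = {2: 3, 3: 1, 1: 2, 5: 1}
See 4: counts = {2: 3, 3: 1, 1: 2, 5: 1, 4: 1}

{2: 3, 3: 1, 1: 2, 5: 1, 4: 1}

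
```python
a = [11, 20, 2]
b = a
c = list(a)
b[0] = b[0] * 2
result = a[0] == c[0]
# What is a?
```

After line 1: a = [11, 20, 2]
After line 2 (b = a, alias): a = [11, 20, 2], b = [11, 20, 2]
After line 3 (c = list(a) is a copy, new object): c = [11, 20, 2]
After line 4 (b[0] = 11 * 2 = 22; mutates shared a/b): a = b = [22, 20, 2], c = [11, 20, 2]
After line 5 (a[0] = 22, c[0] = 11; result = False)

[22, 20, 2]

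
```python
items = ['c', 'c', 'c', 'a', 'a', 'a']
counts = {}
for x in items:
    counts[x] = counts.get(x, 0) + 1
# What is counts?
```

Initial: counts = {}, items = ['c', 'c', 'c', 'a', 'a', 'a']
See 'c': counts = {'c': 1}
See 'c': counts = {'c': 2}
See 'c': counts = {'c': 3}
See 'a': counts = {'c': 3, 'a': 1}
See 'a': counts = {'c': 3, 'a': 2}
See 'a': counts = {'c': 3, 'a': 3}

{'c': 3, 'a': 3}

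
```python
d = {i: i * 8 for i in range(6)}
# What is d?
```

{0: 0, 1: 8, 2: 16, 3: 24, 4: 32, 5: 40}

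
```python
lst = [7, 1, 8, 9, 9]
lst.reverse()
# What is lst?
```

[9, 9, 8, 1, 7]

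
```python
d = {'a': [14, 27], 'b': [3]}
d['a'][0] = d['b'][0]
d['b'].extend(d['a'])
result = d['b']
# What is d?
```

After line 1: d = {'a': [14, 27], 'b': [3]}
After line 2 (a[0] = b[0] = 3): d = {'a': [3, 27], 'b': [3]}
After line 3 (b.extend(a) appends [3, 27]): d = {'a': [3, 27], 'b': [3, 3, 27]}
After line 4: result = d['b'] = [3, 3, 27]

{'a': [3, 27], 'b': [3, 3, 27]}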